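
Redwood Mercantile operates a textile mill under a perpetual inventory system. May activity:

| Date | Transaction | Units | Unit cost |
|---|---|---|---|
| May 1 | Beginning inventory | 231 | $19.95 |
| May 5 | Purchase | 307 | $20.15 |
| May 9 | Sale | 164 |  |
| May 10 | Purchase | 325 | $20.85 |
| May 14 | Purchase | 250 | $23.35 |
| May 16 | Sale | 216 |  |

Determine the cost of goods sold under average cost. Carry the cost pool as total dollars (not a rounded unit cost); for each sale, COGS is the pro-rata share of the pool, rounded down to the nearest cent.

After May 1: 231 on hand, pool $4,608.45 (≈ $19.9500 each)
After May 5: 538 on hand, pool $10,794.50 (≈ $20.0641 each)
May 9, sell 164: 164/538 × $10,794.50 → $3,290.51
After May 10: 699 on hand, pool $14,280.24 (≈ $20.4295 each)
After May 14: 949 on hand, pool $20,117.74 (≈ $21.1989 each)
May 16, sell 216: 216/949 × $20,117.74 → $4,578.95
Total COGS = $3,290.51 + $4,578.95 = $7,869.46
Ending inventory (cost pool remaining) = $15,538.79
Check: goods available $23,408.25 = COGS $7,869.46 + ending $15,538.79

COGS = $7,869.46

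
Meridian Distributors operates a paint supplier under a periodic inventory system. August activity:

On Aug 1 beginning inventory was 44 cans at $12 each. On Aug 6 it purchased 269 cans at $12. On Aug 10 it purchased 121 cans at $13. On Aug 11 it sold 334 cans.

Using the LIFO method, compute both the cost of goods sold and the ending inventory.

Aug 11, 334 sold [LIFO — newest first]: 121 @ $13 + 213 @ $12 = $4,129
Ending inventory: 44 @ $12 + 56 @ $12 = $1,200

COGS = $4,129; ending inventory = $1,200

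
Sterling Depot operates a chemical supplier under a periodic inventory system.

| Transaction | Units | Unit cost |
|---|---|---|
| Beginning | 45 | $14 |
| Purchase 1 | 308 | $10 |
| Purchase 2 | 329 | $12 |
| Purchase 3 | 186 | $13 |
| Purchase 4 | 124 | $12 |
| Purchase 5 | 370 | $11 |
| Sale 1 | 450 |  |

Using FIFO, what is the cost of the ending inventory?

Sale 1 (450) [FIFO — oldest first]: 45 @ $14 + 308 @ $10 + 97 @ $12 = $4,874
Ending inventory: 232 @ $12 + 186 @ $13 + 124 @ $12 + 370 @ $11 = $10,760
Check: goods available $15,634 = COGS $4,874 + ending $10,760

Ending inventory = $10,760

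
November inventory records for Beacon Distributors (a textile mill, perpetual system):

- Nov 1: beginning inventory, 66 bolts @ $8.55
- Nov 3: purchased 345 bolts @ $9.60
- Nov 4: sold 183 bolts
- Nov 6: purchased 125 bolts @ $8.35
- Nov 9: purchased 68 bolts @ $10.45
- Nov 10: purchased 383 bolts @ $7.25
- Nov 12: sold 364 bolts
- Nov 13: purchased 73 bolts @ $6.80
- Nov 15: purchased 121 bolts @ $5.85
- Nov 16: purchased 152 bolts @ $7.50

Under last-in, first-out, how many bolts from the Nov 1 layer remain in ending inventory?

Nov 4, 183 sold [LIFO — newest first]: 183 @ $9.60 = $1,756.80
Nov 12, 364 sold [LIFO — newest first]: 364 @ $7.25 = $2,639.00
Total COGS = $1,756.80 + $2,639.00 = $4,395.80
Ending inventory: 66 @ $8.55 + 162 @ $9.60 + 125 @ $8.35 + 68 @ $10.45 + 19 @ $7.25 + 73 @ $6.80 + 121 @ $5.85 + 152 @ $7.50 = $6,355.85
Check: goods available $10,751.65 = COGS $4,395.80 + ending $6,355.85

66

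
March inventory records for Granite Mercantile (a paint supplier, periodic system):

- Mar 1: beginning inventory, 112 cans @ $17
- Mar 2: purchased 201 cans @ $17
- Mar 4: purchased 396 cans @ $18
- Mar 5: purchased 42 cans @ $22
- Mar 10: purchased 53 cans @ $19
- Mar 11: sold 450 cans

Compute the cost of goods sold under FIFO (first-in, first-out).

COGS = $7,787

Mar 11, 450 sold [FIFO — oldest first]: 112 @ $17 + 201 @ $17 + 137 @ $18 = $7,787
Ending inventory: 259 @ $18 + 42 @ $22 + 53 @ $19 = $6,593
Check: goods available $14,380 = COGS $7,787 + ending $6,593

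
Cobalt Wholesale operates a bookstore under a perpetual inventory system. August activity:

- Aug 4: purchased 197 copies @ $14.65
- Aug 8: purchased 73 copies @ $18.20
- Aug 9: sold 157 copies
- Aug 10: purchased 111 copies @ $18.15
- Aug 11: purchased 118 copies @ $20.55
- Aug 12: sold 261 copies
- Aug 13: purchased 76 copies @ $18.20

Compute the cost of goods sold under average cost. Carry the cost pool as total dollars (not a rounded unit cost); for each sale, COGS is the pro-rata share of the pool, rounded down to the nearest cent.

After Aug 4: 197 on hand, pool $2,886.05 (≈ $14.6500 each)
After Aug 8: 270 on hand, pool $4,214.65 (≈ $15.6098 each)
Aug 9, sell 157: 157/270 × $4,214.65 → $2,450.74
After Aug 10: 224 on hand, pool $3,778.56 (≈ $16.8686 each)
After Aug 11: 342 on hand, pool $6,203.46 (≈ $18.1388 each)
Aug 12, sell 261: 261/342 × $6,203.46 → $4,734.21
After Aug 13: 157 on hand, pool $2,852.45 (≈ $18.1685 each)
Total COGS = $2,450.74 + $4,734.21 = $7,184.95
Ending inventory (cost pool remaining) = $2,852.45
Check: goods available $10,037.40 = COGS $7,184.95 + ending $2,852.45

COGS = $7,184.95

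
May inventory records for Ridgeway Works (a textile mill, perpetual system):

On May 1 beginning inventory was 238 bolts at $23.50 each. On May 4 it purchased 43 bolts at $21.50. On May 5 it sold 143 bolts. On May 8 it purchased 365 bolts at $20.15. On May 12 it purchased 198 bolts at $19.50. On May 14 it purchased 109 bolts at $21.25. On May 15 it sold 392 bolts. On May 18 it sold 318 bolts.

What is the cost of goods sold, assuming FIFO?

COGS = $17,924.50

May 5, 143 sold [FIFO — oldest first]: 143 @ $23.50 = $3,360.50
May 15, 392 sold [FIFO — oldest first]: 95 @ $23.50 + 43 @ $21.50 + 254 @ $20.15 = $8,275.10
May 18, 318 sold [FIFO — oldest first]: 111 @ $20.15 + 198 @ $19.50 + 9 @ $21.25 = $6,288.90
Total COGS = $3,360.50 + $8,275.10 + $6,288.90 = $17,924.50
Ending inventory: 100 @ $21.25 = $2,125.00
Check: goods available $20,049.50 = COGS $17,924.50 + ending $2,125.00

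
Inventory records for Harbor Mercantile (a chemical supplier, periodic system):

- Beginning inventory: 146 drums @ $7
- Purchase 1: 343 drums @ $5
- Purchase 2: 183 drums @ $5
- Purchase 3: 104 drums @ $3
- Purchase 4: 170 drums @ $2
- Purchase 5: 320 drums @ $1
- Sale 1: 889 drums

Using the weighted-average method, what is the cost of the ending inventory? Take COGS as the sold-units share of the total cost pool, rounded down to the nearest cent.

Ending inventory = $1,376.98

Sale 1, sell 889: 889/1266 × $4,624.00 → $3,247.02
Ending inventory (cost pool remaining) = $1,376.98
Check: goods available $4,624.00 = COGS $3,247.02 + ending $1,376.98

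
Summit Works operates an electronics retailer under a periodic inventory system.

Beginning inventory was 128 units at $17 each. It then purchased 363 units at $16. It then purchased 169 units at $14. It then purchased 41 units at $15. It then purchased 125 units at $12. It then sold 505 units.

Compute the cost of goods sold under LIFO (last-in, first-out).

Sale 1 (505) [LIFO — newest first]: 125 @ $12 + 41 @ $15 + 169 @ $14 + 170 @ $16 = $7,201
Ending inventory: 128 @ $17 + 193 @ $16 = $5,264

COGS = $7,201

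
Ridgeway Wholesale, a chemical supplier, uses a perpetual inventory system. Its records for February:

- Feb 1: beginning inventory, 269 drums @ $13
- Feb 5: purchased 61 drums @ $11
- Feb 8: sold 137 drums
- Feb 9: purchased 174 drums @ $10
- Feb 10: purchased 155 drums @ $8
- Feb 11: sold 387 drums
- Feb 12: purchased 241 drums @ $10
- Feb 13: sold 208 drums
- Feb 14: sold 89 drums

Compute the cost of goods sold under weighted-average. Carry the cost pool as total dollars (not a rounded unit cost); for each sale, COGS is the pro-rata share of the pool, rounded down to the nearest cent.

COGS = $8,757.25

After Feb 1: 269 on hand, pool $3,497.00 (≈ $13.0000 each)
After Feb 5: 330 on hand, pool $4,168.00 (≈ $12.6303 each)
Feb 8, sell 137: 137/330 × $4,168.00 → $1,730.35
After Feb 9: 367 on hand, pool $4,177.65 (≈ $11.3832 each)
After Feb 10: 522 on hand, pool $5,417.65 (≈ $10.3786 each)
Feb 11, sell 387: 387/522 × $5,417.65 → $4,016.53
After Feb 12: 376 on hand, pool $3,811.12 (≈ $10.1360 each)
Feb 13, sell 208: 208/376 × $3,811.12 → $2,108.27
Feb 14, sell 89: 89/168 × $1,702.85 → $902.10
Total COGS = $1,730.35 + $4,016.53 + $2,108.27 + $902.10 = $8,757.25
Ending inventory (cost pool remaining) = $800.75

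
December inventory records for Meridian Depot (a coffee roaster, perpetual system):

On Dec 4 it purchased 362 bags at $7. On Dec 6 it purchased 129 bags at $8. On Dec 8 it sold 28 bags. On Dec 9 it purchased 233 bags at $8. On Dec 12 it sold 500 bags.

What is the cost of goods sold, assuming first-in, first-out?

COGS = $3,862

Dec 8, 28 sold [FIFO — oldest first]: 28 @ $7 = $196
Dec 12, 500 sold [FIFO — oldest first]: 334 @ $7 + 129 @ $8 + 37 @ $8 = $3,666
Total COGS = $196 + $3,666 = $3,862
Ending inventory: 196 @ $8 = $1,568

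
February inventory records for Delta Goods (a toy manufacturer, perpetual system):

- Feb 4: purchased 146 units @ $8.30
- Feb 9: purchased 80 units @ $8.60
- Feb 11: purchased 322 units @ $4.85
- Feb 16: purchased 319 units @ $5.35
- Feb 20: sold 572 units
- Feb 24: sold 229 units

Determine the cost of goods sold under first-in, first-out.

Feb 20, 572 sold [FIFO — oldest first]: 146 @ $8.30 + 80 @ $8.60 + 322 @ $4.85 + 24 @ $5.35 = $3,589.90
Feb 24, 229 sold [FIFO — oldest first]: 229 @ $5.35 = $1,225.15
Total COGS = $3,589.90 + $1,225.15 = $4,815.05
Ending inventory: 66 @ $5.35 = $353.10

COGS = $4,815.05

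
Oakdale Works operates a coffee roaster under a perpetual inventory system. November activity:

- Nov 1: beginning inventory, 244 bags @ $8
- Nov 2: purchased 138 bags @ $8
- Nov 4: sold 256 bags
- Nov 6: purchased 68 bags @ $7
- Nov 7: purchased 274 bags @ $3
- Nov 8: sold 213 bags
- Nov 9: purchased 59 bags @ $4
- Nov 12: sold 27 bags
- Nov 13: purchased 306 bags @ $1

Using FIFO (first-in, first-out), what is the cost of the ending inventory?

Nov 4, 256 sold [FIFO — oldest first]: 244 @ $8 + 12 @ $8 = $2,048
Nov 8, 213 sold [FIFO — oldest first]: 126 @ $8 + 68 @ $7 + 19 @ $3 = $1,541
Nov 12, 27 sold [FIFO — oldest first]: 27 @ $3 = $81
Total COGS = $2,048 + $1,541 + $81 = $3,670
Ending inventory: 228 @ $3 + 59 @ $4 + 306 @ $1 = $1,226
Check: goods available $4,896 = COGS $3,670 + ending $1,226

Ending inventory = $1,226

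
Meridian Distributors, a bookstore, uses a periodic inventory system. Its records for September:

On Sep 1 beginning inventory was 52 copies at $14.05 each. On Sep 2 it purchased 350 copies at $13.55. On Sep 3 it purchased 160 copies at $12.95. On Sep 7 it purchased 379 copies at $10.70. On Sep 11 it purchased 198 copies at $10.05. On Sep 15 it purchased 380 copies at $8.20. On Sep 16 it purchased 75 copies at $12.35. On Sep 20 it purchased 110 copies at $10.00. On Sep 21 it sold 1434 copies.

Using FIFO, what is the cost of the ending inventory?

Ending inventory = $2,723.25

Sep 21, 1434 sold [FIFO — oldest first]: 52 @ $14.05 + 350 @ $13.55 + 160 @ $12.95 + 379 @ $10.70 + 198 @ $10.05 + 295 @ $8.20 = $16,009.30
Ending inventory: 85 @ $8.20 + 75 @ $12.35 + 110 @ $10.00 = $2,723.25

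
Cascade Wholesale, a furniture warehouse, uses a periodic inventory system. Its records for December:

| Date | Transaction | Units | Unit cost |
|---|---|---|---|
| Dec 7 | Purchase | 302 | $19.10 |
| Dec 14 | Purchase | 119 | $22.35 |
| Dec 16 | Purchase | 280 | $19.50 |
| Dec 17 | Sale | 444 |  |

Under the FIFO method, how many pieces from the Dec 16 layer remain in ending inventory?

257

Dec 17, 444 sold [FIFO — oldest first]: 302 @ $19.10 + 119 @ $22.35 + 23 @ $19.50 = $8,876.35
Ending inventory: 257 @ $19.50 = $5,011.50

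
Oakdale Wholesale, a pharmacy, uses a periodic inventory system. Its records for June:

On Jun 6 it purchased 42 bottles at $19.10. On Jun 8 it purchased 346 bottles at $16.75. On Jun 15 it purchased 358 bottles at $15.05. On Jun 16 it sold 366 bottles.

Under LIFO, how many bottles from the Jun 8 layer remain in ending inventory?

Jun 16, 366 sold [LIFO — newest first]: 358 @ $15.05 + 8 @ $16.75 = $5,521.90
Ending inventory: 42 @ $19.10 + 338 @ $16.75 = $6,463.70

338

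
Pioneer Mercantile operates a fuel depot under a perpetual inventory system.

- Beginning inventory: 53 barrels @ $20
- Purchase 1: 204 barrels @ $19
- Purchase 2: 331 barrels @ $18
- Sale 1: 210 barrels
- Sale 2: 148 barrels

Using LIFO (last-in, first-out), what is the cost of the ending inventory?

Sale 1 (210) [LIFO — newest first]: 210 @ $18 = $3,780
Sale 2 (148) [LIFO — newest first]: 121 @ $18 + 27 @ $19 = $2,691
Total COGS = $3,780 + $2,691 = $6,471
Ending inventory: 53 @ $20 + 177 @ $19 = $4,423

Ending inventory = $4,423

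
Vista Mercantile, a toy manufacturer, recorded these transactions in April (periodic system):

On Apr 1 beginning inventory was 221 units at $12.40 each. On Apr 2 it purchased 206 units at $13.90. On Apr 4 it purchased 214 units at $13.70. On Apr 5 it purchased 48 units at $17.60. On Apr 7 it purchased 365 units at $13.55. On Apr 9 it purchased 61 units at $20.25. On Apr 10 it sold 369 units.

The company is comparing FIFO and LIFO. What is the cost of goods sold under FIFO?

COGS = $4,797.60

FIFO COGS: 221 @ $12.40 + 148 @ $13.90 = $4,797.60
LIFO COGS: 61 @ $20.25 + 308 @ $13.55 = $5,408.65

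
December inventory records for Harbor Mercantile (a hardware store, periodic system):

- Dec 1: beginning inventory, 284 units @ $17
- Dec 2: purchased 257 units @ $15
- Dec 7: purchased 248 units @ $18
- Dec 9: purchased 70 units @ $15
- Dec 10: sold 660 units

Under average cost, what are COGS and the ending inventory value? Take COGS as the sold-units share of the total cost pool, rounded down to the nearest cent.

Dec 10, sell 660: 660/859 × $14,197.00 → $10,908.05
Ending inventory (cost pool remaining) = $3,288.95

COGS = $10,908.05; ending inventory = $3,288.95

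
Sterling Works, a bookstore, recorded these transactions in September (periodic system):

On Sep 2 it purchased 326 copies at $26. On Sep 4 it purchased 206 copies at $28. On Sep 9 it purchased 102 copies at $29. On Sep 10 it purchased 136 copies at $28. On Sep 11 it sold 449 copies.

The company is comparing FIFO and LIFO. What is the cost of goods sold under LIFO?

COGS = $12,664

FIFO COGS: 326 @ $26 + 123 @ $28 = $11,920
LIFO COGS: 136 @ $28 + 102 @ $29 + 206 @ $28 + 5 @ $26 = $12,664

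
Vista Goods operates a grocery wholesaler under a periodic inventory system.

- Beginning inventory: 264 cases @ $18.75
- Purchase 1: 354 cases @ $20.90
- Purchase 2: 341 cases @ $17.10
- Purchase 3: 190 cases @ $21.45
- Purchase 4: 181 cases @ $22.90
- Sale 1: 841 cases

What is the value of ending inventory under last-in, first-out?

Sale 1 (841) [LIFO — newest first]: 181 @ $22.90 + 190 @ $21.45 + 341 @ $17.10 + 129 @ $20.90 = $16,747.60
Ending inventory: 264 @ $18.75 + 225 @ $20.90 = $9,652.50

Ending inventory = $9,652.50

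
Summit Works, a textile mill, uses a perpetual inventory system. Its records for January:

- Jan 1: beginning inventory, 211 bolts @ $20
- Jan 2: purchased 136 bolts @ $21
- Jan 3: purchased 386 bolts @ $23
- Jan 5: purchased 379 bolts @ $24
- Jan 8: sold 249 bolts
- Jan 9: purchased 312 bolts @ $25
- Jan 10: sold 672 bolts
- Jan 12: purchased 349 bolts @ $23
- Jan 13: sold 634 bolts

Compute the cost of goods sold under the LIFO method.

Jan 8, 249 sold [LIFO — newest first]: 249 @ $24 = $5,976
Jan 10, 672 sold [LIFO — newest first]: 312 @ $25 + 130 @ $24 + 230 @ $23 = $16,210
Jan 13, 634 sold [LIFO — newest first]: 349 @ $23 + 156 @ $23 + 129 @ $21 = $14,324
Total COGS = $5,976 + $16,210 + $14,324 = $36,510
Ending inventory: 211 @ $20 + 7 @ $21 = $4,367
Check: goods available $40,877 = COGS $36,510 + ending $4,367

COGS = $36,510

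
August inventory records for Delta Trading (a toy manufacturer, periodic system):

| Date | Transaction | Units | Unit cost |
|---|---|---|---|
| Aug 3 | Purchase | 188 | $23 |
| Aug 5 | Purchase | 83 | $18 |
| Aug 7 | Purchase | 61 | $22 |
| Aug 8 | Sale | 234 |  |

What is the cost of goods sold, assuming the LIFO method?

Aug 8, 234 sold [LIFO — newest first]: 61 @ $22 + 83 @ $18 + 90 @ $23 = $4,906
Ending inventory: 98 @ $23 = $2,254

COGS = $4,906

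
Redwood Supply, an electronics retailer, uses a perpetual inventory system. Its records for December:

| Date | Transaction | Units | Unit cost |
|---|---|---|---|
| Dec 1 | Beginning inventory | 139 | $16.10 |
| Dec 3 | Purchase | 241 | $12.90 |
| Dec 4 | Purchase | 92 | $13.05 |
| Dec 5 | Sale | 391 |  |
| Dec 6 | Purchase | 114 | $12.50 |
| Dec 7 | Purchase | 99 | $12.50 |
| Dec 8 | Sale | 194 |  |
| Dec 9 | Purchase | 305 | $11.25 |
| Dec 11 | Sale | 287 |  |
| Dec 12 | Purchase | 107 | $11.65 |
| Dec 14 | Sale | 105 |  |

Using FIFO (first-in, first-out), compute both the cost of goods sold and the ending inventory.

Dec 5, 391 sold [FIFO — oldest first]: 139 @ $16.10 + 241 @ $12.90 + 11 @ $13.05 = $5,490.35
Dec 8, 194 sold [FIFO — oldest first]: 81 @ $13.05 + 113 @ $12.50 = $2,469.55
Dec 11, 287 sold [FIFO — oldest first]: 1 @ $12.50 + 99 @ $12.50 + 187 @ $11.25 = $3,353.75
Dec 14, 105 sold [FIFO — oldest first]: 105 @ $11.25 = $1,181.25
Total COGS = $5,490.35 + $2,469.55 + $3,353.75 + $1,181.25 = $12,494.90
Ending inventory: 13 @ $11.25 + 107 @ $11.65 = $1,392.80

COGS = $12,494.90; ending inventory = $1,392.80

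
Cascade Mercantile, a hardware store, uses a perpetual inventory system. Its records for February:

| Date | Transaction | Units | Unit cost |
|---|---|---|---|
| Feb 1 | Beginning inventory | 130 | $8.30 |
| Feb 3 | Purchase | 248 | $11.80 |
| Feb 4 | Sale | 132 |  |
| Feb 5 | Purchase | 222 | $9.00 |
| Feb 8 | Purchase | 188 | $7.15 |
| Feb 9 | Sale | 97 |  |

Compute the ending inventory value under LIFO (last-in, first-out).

Ending inventory = $5,096.45

Feb 4, 132 sold [LIFO — newest first]: 132 @ $11.80 = $1,557.60
Feb 9, 97 sold [LIFO — newest first]: 97 @ $7.15 = $693.55
Total COGS = $1,557.60 + $693.55 = $2,251.15
Ending inventory: 130 @ $8.30 + 116 @ $11.80 + 222 @ $9.00 + 91 @ $7.15 = $5,096.45
Check: goods available $7,347.60 = COGS $2,251.15 + ending $5,096.45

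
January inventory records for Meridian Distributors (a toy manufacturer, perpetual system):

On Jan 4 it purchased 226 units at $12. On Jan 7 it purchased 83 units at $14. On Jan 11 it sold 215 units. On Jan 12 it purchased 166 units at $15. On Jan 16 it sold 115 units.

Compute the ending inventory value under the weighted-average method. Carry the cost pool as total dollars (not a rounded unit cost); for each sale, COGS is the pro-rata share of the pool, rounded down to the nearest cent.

Ending inventory = $2,045.90

After Jan 4: 226 on hand, pool $2,712.00 (≈ $12.0000 each)
After Jan 7: 309 on hand, pool $3,874.00 (≈ $12.5372 each)
Jan 11, sell 215: 215/309 × $3,874.00 → $2,695.50
After Jan 12: 260 on hand, pool $3,668.50 (≈ $14.1096 each)
Jan 16, sell 115: 115/260 × $3,668.50 → $1,622.60
Total COGS = $2,695.50 + $1,622.60 = $4,318.10
Ending inventory (cost pool remaining) = $2,045.90
Check: goods available $6,364.00 = COGS $4,318.10 + ending $2,045.90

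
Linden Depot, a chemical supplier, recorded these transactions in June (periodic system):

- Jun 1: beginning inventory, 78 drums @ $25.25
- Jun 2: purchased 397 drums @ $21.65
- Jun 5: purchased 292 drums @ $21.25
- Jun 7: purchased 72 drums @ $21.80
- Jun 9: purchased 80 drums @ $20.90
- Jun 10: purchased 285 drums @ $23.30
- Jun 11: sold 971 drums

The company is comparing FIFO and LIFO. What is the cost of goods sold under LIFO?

COGS = $21,326.40

FIFO COGS: 78 @ $25.25 + 397 @ $21.65 + 292 @ $21.25 + 72 @ $21.80 + 80 @ $20.90 + 52 @ $23.30 = $21,222.75
LIFO COGS: 285 @ $23.30 + 80 @ $20.90 + 72 @ $21.80 + 292 @ $21.25 + 242 @ $21.65 = $21,326.40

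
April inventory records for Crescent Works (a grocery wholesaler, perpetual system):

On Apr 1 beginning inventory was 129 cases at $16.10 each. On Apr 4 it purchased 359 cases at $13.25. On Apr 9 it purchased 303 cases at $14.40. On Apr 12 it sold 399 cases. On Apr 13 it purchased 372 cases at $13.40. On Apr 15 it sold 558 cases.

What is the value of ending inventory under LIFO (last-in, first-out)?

Ending inventory = $3,097.15

Apr 12, 399 sold [LIFO — newest first]: 303 @ $14.40 + 96 @ $13.25 = $5,635.20
Apr 15, 558 sold [LIFO — newest first]: 372 @ $13.40 + 186 @ $13.25 = $7,449.30
Total COGS = $5,635.20 + $7,449.30 = $13,084.50
Ending inventory: 129 @ $16.10 + 77 @ $13.25 = $3,097.15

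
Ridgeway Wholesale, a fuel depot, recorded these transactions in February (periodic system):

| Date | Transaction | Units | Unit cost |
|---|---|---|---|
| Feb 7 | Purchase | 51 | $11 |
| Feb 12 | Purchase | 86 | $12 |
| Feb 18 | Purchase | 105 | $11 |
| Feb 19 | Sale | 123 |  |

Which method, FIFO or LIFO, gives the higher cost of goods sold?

FIFO COGS: 51 @ $11 + 72 @ $12 = $1,425
LIFO COGS: 105 @ $11 + 18 @ $12 = $1,371

FIFO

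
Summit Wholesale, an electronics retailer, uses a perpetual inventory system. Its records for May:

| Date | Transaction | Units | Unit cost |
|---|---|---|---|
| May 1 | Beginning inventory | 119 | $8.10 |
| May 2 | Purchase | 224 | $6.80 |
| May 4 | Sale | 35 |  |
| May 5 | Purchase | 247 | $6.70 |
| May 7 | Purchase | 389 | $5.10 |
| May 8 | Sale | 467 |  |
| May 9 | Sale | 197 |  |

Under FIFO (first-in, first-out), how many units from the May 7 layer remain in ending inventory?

280

May 4, 35 sold [FIFO — oldest first]: 35 @ $8.10 = $283.50
May 8, 467 sold [FIFO — oldest first]: 84 @ $8.10 + 224 @ $6.80 + 159 @ $6.70 = $3,268.90
May 9, 197 sold [FIFO — oldest first]: 88 @ $6.70 + 109 @ $5.10 = $1,145.50
Total COGS = $283.50 + $3,268.90 + $1,145.50 = $4,697.90
Ending inventory: 280 @ $5.10 = $1,428.00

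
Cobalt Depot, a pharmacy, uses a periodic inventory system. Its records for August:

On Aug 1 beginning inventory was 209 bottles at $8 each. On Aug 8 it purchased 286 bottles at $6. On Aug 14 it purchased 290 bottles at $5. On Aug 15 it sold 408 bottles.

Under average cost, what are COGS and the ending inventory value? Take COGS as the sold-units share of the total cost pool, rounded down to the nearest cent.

Aug 15, sell 408: 408/785 × $4,838.00 → $2,514.52
Ending inventory (cost pool remaining) = $2,323.48

COGS = $2,514.52; ending inventory = $2,323.48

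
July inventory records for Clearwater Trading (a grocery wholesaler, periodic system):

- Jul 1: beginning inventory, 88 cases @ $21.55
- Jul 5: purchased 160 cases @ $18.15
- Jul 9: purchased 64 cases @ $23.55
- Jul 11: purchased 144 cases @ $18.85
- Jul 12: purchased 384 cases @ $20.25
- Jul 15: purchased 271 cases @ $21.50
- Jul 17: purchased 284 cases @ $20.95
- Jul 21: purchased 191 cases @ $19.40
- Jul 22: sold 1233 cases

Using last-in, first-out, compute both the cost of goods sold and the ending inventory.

Jul 22, 1233 sold [LIFO — newest first]: 191 @ $19.40 + 284 @ $20.95 + 271 @ $21.50 + 384 @ $20.25 + 103 @ $18.85 = $25,199.25
Ending inventory: 88 @ $21.55 + 160 @ $18.15 + 64 @ $23.55 + 41 @ $18.85 = $7,080.45

COGS = $25,199.25; ending inventory = $7,080.45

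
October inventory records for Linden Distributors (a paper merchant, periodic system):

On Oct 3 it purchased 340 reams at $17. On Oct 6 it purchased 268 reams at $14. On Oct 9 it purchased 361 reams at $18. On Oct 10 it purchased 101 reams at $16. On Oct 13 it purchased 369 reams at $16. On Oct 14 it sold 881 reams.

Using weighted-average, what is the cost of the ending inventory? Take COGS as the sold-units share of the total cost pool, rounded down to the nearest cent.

Ending inventory = $9,131.97

Oct 14, sell 881: 881/1439 × $23,550.00 → $14,418.03
Ending inventory (cost pool remaining) = $9,131.97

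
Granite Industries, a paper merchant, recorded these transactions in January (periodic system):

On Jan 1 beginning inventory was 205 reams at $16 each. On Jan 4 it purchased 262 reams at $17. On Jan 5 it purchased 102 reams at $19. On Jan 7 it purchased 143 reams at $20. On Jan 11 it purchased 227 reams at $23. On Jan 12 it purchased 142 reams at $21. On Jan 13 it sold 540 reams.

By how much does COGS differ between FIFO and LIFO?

$2,474

FIFO COGS: 205 @ $16 + 262 @ $17 + 73 @ $19 = $9,121
LIFO COGS: 142 @ $21 + 227 @ $23 + 143 @ $20 + 28 @ $19 = $11,595
Difference = |$9,121 − $11,595| = $2,474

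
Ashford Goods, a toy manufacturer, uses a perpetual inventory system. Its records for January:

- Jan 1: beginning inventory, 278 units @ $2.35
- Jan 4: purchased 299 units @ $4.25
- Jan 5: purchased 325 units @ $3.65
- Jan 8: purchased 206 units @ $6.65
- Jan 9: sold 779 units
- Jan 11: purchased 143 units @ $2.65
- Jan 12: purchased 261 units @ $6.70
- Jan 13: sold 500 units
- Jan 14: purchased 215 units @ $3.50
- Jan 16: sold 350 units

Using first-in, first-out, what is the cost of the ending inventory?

Jan 9, 779 sold [FIFO — oldest first]: 278 @ $2.35 + 299 @ $4.25 + 202 @ $3.65 = $2,661.35
Jan 13, 500 sold [FIFO — oldest first]: 123 @ $3.65 + 206 @ $6.65 + 143 @ $2.65 + 28 @ $6.70 = $2,385.40
Jan 16, 350 sold [FIFO — oldest first]: 233 @ $6.70 + 117 @ $3.50 = $1,970.60
Total COGS = $2,661.35 + $2,385.40 + $1,970.60 = $7,017.35
Ending inventory: 98 @ $3.50 = $343.00

Ending inventory = $343.00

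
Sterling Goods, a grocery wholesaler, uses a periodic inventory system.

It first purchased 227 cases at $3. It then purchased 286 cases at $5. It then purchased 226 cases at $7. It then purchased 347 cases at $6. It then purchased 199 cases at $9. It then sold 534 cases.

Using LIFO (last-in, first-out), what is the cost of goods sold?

COGS = $3,801

Sale 1 (534) [LIFO — newest first]: 199 @ $9 + 335 @ $6 = $3,801
Ending inventory: 227 @ $3 + 286 @ $5 + 226 @ $7 + 12 @ $6 = $3,765
Check: goods available $7,566 = COGS $3,801 + ending $3,765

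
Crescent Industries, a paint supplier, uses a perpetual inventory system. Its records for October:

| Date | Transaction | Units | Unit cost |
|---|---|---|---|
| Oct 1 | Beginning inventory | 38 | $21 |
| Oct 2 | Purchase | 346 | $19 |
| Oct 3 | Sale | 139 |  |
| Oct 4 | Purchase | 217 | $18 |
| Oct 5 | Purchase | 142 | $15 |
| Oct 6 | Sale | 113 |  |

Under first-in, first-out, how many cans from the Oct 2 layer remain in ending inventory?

Oct 3, 139 sold [FIFO — oldest first]: 38 @ $21 + 101 @ $19 = $2,717
Oct 6, 113 sold [FIFO — oldest first]: 113 @ $19 = $2,147
Total COGS = $2,717 + $2,147 = $4,864
Ending inventory: 132 @ $19 + 217 @ $18 + 142 @ $15 = $8,544

132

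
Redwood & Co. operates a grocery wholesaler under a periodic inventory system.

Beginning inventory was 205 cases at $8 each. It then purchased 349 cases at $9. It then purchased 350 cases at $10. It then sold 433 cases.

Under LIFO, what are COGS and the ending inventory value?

COGS = $4,247; ending inventory = $4,034

Sale 1 (433) [LIFO — newest first]: 350 @ $10 + 83 @ $9 = $4,247
Ending inventory: 205 @ $8 + 266 @ $9 = $4,034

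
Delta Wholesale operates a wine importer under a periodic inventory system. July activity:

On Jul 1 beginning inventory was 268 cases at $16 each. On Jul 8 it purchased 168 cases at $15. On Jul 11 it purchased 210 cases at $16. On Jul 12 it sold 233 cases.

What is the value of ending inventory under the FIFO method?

Ending inventory = $6,440

Jul 12, 233 sold [FIFO — oldest first]: 233 @ $16 = $3,728
Ending inventory: 35 @ $16 + 168 @ $15 + 210 @ $16 = $6,440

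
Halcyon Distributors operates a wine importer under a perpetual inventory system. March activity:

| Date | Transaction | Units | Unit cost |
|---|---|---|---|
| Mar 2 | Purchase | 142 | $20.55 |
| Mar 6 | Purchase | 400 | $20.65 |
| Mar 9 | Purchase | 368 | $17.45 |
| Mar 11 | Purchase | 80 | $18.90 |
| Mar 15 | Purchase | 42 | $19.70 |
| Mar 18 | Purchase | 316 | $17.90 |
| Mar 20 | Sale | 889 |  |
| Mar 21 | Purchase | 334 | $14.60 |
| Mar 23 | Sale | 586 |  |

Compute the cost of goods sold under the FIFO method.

Mar 20, 889 sold [FIFO — oldest first]: 142 @ $20.55 + 400 @ $20.65 + 347 @ $17.45 = $17,233.25
Mar 23, 586 sold [FIFO — oldest first]: 21 @ $17.45 + 80 @ $18.90 + 42 @ $19.70 + 316 @ $17.90 + 127 @ $14.60 = $10,216.45
Total COGS = $17,233.25 + $10,216.45 = $27,449.70
Ending inventory: 207 @ $14.60 = $3,022.20
Check: goods available $30,471.90 = COGS $27,449.70 + ending $3,022.20

COGS = $27,449.70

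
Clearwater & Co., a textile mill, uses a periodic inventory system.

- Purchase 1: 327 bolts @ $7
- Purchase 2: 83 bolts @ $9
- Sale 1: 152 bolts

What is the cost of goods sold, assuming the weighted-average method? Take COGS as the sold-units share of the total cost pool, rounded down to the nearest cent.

COGS = $1,125.54

Sale 1, sell 152: 152/410 × $3,036.00 → $1,125.54
Ending inventory (cost pool remaining) = $1,910.46
Check: goods available $3,036.00 = COGS $1,125.54 + ending $1,910.46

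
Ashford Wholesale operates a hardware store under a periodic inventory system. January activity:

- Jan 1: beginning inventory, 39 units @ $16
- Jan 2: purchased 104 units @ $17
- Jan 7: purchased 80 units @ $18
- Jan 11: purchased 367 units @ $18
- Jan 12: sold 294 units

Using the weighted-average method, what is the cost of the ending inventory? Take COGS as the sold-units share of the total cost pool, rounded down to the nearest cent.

Ending inventory = $5,236.70

Jan 12, sell 294: 294/590 × $10,438.00 → $5,201.30
Ending inventory (cost pool remaining) = $5,236.70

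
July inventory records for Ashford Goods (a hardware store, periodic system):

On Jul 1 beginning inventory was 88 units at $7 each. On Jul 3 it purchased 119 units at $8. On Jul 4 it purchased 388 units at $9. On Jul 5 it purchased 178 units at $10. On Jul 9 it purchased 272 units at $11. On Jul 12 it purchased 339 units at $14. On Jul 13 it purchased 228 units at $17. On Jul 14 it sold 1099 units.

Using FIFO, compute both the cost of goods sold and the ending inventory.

COGS = $10,588; ending inventory = $7,866

Jul 14, 1099 sold [FIFO — oldest first]: 88 @ $7 + 119 @ $8 + 388 @ $9 + 178 @ $10 + 272 @ $11 + 54 @ $14 = $10,588
Ending inventory: 285 @ $14 + 228 @ $17 = $7,866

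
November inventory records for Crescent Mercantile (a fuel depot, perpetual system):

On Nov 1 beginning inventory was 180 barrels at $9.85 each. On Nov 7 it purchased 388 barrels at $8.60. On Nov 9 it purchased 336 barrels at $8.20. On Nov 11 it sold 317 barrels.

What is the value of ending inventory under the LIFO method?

Nov 11, 317 sold [LIFO — newest first]: 317 @ $8.20 = $2,599.40
Ending inventory: 180 @ $9.85 + 388 @ $8.60 + 19 @ $8.20 = $5,265.60

Ending inventory = $5,265.60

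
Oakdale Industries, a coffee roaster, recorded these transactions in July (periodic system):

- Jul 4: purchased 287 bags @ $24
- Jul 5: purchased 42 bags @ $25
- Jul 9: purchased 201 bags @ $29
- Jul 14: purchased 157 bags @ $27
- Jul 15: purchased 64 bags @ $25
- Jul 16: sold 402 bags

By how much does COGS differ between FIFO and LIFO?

FIFO COGS: 287 @ $24 + 42 @ $25 + 73 @ $29 = $10,055
LIFO COGS: 64 @ $25 + 157 @ $27 + 181 @ $29 = $11,088
Difference = |$10,055 − $11,088| = $1,033

$1,033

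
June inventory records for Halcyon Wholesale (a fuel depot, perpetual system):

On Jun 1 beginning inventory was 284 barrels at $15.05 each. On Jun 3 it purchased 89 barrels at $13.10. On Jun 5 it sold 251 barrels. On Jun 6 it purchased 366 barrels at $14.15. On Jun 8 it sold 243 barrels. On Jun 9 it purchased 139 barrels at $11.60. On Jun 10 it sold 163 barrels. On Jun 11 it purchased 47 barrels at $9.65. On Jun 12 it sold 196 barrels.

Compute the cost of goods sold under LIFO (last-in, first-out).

Jun 5, 251 sold [LIFO — newest first]: 89 @ $13.10 + 162 @ $15.05 = $3,604.00
Jun 8, 243 sold [LIFO — newest first]: 243 @ $14.15 = $3,438.45
Jun 10, 163 sold [LIFO — newest first]: 139 @ $11.60 + 24 @ $14.15 = $1,952.00
Jun 12, 196 sold [LIFO — newest first]: 47 @ $9.65 + 99 @ $14.15 + 50 @ $15.05 = $2,606.90
Total COGS = $3,604.00 + $3,438.45 + $1,952.00 + $2,606.90 = $11,601.35
Ending inventory: 72 @ $15.05 = $1,083.60

COGS = $11,601.35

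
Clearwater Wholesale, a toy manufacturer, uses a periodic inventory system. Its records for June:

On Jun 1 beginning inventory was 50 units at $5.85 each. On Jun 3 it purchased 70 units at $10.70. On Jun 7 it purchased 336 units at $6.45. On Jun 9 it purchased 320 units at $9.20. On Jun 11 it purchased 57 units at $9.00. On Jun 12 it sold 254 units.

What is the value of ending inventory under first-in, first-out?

Ending inventory = $4,759.90

Jun 12, 254 sold [FIFO — oldest first]: 50 @ $5.85 + 70 @ $10.70 + 134 @ $6.45 = $1,905.80
Ending inventory: 202 @ $6.45 + 320 @ $9.20 + 57 @ $9.00 = $4,759.90
Check: goods available $6,665.70 = COGS $1,905.80 + ending $4,759.90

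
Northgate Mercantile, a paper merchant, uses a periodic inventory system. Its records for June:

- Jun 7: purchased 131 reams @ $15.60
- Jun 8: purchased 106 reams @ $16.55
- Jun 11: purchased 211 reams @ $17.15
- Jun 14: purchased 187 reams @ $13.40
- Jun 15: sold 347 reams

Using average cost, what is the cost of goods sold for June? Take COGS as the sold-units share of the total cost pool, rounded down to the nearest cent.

Jun 15, sell 347: 347/635 × $9,922.35 → $5,422.13
Ending inventory (cost pool remaining) = $4,500.22

COGS = $5,422.13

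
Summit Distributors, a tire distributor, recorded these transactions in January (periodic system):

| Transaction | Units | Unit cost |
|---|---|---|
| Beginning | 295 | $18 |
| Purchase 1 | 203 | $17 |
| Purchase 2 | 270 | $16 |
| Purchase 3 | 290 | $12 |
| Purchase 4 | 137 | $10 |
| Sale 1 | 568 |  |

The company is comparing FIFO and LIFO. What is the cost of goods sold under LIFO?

FIFO COGS: 295 @ $18 + 203 @ $17 + 70 @ $16 = $9,881
LIFO COGS: 137 @ $10 + 290 @ $12 + 141 @ $16 = $7,106

COGS = $7,106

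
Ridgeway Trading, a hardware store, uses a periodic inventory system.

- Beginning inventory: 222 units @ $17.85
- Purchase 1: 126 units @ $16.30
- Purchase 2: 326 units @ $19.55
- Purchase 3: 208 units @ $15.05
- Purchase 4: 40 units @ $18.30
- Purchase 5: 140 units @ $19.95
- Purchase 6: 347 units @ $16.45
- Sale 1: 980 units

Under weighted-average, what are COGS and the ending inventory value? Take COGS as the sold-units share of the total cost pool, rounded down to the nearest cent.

Sale 1, sell 980: 980/1409 × $24,753.35 → $17,216.66
Ending inventory (cost pool remaining) = $7,536.69
Check: goods available $24,753.35 = COGS $17,216.66 + ending $7,536.69

COGS = $17,216.66; ending inventory = $7,536.69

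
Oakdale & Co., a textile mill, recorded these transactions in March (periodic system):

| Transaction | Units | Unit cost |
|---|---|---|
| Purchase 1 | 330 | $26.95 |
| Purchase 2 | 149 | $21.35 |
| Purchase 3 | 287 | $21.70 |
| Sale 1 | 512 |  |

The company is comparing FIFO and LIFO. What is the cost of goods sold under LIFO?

COGS = $11,457.25

FIFO COGS: 330 @ $26.95 + 149 @ $21.35 + 33 @ $21.70 = $12,790.75
LIFO COGS: 287 @ $21.70 + 149 @ $21.35 + 76 @ $26.95 = $11,457.25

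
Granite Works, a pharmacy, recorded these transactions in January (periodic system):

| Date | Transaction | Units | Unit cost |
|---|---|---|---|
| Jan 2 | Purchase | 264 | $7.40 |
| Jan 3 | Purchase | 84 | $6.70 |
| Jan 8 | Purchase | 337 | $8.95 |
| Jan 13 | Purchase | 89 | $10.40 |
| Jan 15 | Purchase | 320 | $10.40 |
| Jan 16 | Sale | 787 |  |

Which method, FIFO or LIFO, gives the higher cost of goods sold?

LIFO

FIFO COGS: 264 @ $7.40 + 84 @ $6.70 + 337 @ $8.95 + 89 @ $10.40 + 13 @ $10.40 = $6,593.35
LIFO COGS: 320 @ $10.40 + 89 @ $10.40 + 337 @ $8.95 + 41 @ $6.70 = $7,544.45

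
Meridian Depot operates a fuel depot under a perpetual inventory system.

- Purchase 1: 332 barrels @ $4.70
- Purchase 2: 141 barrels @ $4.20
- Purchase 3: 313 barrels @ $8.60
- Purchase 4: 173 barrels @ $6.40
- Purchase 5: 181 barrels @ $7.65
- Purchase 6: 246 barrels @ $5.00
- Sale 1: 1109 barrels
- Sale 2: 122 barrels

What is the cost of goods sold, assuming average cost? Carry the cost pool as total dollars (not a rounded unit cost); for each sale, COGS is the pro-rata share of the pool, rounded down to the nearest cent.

After Purchase 1: 332 on hand, pool $1,560.40 (≈ $4.7000 each)
After Purchase 2: 473 on hand, pool $2,152.60 (≈ $4.5510 each)
After Purchase 3: 786 on hand, pool $4,844.40 (≈ $6.1634 each)
After Purchase 4: 959 on hand, pool $5,951.60 (≈ $6.2060 each)
After Purchase 5: 1140 on hand, pool $7,336.25 (≈ $6.4353 each)
After Purchase 6: 1386 on hand, pool $8,566.25 (≈ $6.1806 each)
Sale 1, sell 1109: 1109/1386 × $8,566.25 → $6,854.23
Sale 2, sell 122: 122/277 × $1,712.02 → $754.03
Total COGS = $6,854.23 + $754.03 = $7,608.26
Ending inventory (cost pool remaining) = $957.99
Check: goods available $8,566.25 = COGS $7,608.26 + ending $957.99

COGS = $7,608.26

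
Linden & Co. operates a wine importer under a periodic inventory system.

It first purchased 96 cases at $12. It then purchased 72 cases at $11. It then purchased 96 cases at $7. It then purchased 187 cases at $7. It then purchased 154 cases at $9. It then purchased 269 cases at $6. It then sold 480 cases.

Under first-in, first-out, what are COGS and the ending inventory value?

Sale 1 (480) [FIFO — oldest first]: 96 @ $12 + 72 @ $11 + 96 @ $7 + 187 @ $7 + 29 @ $9 = $4,186
Ending inventory: 125 @ $9 + 269 @ $6 = $2,739
Check: goods available $6,925 = COGS $4,186 + ending $2,739

COGS = $4,186; ending inventory = $2,739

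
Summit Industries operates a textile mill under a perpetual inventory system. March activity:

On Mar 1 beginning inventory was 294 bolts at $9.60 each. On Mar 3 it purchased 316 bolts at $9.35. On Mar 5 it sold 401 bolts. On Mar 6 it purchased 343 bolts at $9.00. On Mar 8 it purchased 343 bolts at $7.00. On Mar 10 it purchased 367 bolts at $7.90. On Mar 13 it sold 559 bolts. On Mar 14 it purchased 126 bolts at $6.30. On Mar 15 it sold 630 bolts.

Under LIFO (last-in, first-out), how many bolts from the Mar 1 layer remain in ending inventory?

199

Mar 5, 401 sold [LIFO — newest first]: 316 @ $9.35 + 85 @ $9.60 = $3,770.60
Mar 13, 559 sold [LIFO — newest first]: 367 @ $7.90 + 192 @ $7.00 = $4,243.30
Mar 15, 630 sold [LIFO — newest first]: 126 @ $6.30 + 151 @ $7.00 + 343 @ $9.00 + 10 @ $9.60 = $5,033.80
Total COGS = $3,770.60 + $4,243.30 + $5,033.80 = $13,047.70
Ending inventory: 199 @ $9.60 = $1,910.40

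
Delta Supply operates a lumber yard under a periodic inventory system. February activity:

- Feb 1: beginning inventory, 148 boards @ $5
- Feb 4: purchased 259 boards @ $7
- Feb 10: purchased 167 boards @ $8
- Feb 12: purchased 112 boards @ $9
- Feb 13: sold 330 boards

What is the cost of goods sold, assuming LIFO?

Feb 13, 330 sold [LIFO — newest first]: 112 @ $9 + 167 @ $8 + 51 @ $7 = $2,701
Ending inventory: 148 @ $5 + 208 @ $7 = $2,196
Check: goods available $4,897 = COGS $2,701 + ending $2,196

COGS = $2,701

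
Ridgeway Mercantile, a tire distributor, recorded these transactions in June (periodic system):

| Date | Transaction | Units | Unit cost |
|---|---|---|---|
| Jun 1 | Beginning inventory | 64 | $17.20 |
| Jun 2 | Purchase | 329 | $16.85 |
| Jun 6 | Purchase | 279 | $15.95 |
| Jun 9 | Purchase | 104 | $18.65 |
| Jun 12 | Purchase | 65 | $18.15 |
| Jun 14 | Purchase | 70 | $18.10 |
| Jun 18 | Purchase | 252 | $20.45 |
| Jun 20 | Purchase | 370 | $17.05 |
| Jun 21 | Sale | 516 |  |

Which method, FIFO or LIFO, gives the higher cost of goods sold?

FIFO COGS: 64 @ $17.20 + 329 @ $16.85 + 123 @ $15.95 = $8,606.30
LIFO COGS: 370 @ $17.05 + 146 @ $20.45 = $9,294.20

LIFO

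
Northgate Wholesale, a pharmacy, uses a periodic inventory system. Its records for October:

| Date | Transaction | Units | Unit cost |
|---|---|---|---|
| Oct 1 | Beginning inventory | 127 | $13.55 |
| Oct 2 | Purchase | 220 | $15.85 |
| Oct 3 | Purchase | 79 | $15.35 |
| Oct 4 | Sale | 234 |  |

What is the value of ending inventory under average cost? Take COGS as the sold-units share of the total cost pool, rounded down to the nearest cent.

Oct 4, sell 234: 234/426 × $6,420.50 → $3,526.75
Ending inventory (cost pool remaining) = $2,893.75
Check: goods available $6,420.50 = COGS $3,526.75 + ending $2,893.75

Ending inventory = $2,893.75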